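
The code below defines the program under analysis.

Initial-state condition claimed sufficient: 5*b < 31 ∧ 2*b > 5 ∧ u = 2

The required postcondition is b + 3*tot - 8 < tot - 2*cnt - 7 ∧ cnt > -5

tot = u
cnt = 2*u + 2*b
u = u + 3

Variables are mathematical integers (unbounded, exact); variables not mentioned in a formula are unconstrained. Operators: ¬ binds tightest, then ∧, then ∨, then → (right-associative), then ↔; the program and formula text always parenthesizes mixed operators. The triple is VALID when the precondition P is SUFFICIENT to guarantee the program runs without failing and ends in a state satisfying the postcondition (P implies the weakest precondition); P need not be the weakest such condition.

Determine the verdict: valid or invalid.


Working backward. After the program, the postcondition b + 3*tot - 8 < tot - 2*cnt - 7 ∧ cnt > -5 must hold; in canonical form it is b + 2*cnt + 2*tot < 1 ∧ cnt > -5.
Before u := u + 3: b + 2*cnt + 2*tot < 1 ∧ cnt > -5
Before cnt := 2*u + 2*b: 5*b + 2*tot + 4*u < 1 ∧ 2*b + 2*u > -5
Before tot := u: 5*b + 6*u < 1 ∧ 2*b + 2*u > -5
The weakest precondition is 5*b + 6*u < 1 ∧ 2*b + 2*u > -5.
Check whether 5*b < 31 ∧ 2*b > 5 ∧ u = 2 implies it.
Countermodel: at the initial state b = 3, u = 2, the precondition holds but the weakest precondition fails.
Answer: invalid


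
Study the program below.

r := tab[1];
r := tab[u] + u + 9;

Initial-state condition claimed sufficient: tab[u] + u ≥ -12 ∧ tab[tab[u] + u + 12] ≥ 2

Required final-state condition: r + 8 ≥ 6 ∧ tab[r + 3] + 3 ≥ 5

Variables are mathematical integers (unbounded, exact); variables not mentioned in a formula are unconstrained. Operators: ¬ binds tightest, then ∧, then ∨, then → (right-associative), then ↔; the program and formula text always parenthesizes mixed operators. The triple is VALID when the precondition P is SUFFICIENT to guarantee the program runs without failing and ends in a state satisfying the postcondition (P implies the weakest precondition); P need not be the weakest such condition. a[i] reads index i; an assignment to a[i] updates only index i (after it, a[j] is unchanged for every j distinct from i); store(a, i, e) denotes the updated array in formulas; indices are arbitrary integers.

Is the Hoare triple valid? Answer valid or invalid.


Working backward. After the program, the postcondition r + 8 ≥ 6 ∧ tab[r + 3] + 3 ≥ 5 must hold; in canonical form it is r ≥ -2 ∧ tab[r + 3] ≥ 2.
Before r := tab[u] + u + 9: tab[u] + u ≥ -11 ∧ tab[tab[u] + u + 12] ≥ 2
Before r := tab[1]: tab[u] + u ≥ -11 ∧ tab[tab[u] + u + 12] ≥ 2
The weakest precondition is tab[u] + u ≥ -11 ∧ tab[tab[u] + u + 12] ≥ 2.
Check whether tab[u] + u ≥ -12 ∧ tab[tab[u] + u + 12] ≥ 2 implies it.
Countermodel: at the initial state tab = {[0] = 2, [15215] = -15227, elsewhere -15227}, u = 15215, the precondition holds but the weakest precondition fails.
Answer: invalid


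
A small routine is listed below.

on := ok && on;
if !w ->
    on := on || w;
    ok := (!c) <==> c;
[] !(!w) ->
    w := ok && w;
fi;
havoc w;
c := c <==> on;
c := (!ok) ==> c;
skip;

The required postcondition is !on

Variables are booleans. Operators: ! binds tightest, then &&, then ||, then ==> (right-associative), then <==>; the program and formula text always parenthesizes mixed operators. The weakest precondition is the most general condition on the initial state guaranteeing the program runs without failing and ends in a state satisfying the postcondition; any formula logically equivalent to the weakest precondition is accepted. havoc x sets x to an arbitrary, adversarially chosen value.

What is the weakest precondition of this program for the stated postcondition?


Working backward. After the program, !on must hold.
Before skip: !on
Before c := (!ok) ==> c: !on
Before c := c <==> on: !on
Before havoc w: !on
Then branch requires !(on || w); else branch requires !on.
Before the if: ((!w) ==> (!(on || w))) && (w ==> (!on))
Before on := ok && on: ((!w) ==> (!((ok && on) || w))) && (w ==> (!(ok && on)))
Answer: WP = ((!w) ==> (!((ok && on) || w))) && (w ==> (!(ok && on)))


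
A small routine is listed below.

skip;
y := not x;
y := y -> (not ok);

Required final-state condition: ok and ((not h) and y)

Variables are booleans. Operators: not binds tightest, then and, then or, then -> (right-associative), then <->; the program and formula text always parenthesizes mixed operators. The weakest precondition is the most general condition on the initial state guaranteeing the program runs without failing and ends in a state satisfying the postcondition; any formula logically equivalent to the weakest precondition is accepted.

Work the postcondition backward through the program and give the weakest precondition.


Working backward. After the program, the postcondition ok and ((not h) and y) must hold; in canonical form it is ok and (not h) and y.
Before y := y -> (not ok): ok and (not h) and (y -> (not ok))
Before y := not x: ok and (not h) and ((not x) -> (not ok))
Before skip: ok and (not h) and ((not x) -> (not ok))
Answer: WP = ok and (not h) and ((not x) -> (not ok))


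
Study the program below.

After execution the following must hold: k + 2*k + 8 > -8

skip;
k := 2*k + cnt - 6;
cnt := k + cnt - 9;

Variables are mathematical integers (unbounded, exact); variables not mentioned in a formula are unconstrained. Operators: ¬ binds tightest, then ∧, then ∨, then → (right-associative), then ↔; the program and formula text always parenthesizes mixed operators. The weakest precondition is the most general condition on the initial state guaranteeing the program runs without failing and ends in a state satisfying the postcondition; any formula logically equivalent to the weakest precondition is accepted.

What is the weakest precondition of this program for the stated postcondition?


Working backward. After the program, the postcondition k + 2*k + 8 > -8 must hold; in canonical form it is 3*k > -16.
Before cnt := k + cnt - 9: 3*k > -16
Before k := 2*k + cnt - 6: 3*cnt + 6*k > 2
Before skip: 3*cnt + 6*k > 2
Answer: WP = 3*cnt + 6*k > 2


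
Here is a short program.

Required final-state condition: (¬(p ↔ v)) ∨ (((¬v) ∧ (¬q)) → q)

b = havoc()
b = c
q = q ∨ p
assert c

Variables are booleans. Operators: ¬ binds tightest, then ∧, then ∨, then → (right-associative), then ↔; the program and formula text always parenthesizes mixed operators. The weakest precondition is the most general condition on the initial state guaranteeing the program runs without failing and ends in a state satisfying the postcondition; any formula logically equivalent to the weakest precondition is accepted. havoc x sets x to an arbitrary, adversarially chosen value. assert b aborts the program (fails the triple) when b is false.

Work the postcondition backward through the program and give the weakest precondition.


Working backward. After the program, (¬(p ↔ v)) ∨ (((¬v) ∧ (¬q)) → q) must hold.
Before assert c: c ∧ ((¬(p ↔ v)) ∨ (((¬v) ∧ (¬q)) → q))
Before q := q ∨ p: c ∧ ((¬(p ↔ v)) ∨ (((¬v) ∧ (¬(q ∨ p))) → (q ∨ p)))
Before b := c: c ∧ ((¬(p ↔ v)) ∨ (((¬v) ∧ (¬(q ∨ p))) → (q ∨ p)))
Before havoc b: c ∧ ((¬(p ↔ v)) ∨ (((¬v) ∧ (¬(q ∨ p))) → (q ∨ p)))
Answer: WP = c ∧ ((¬(p ↔ v)) ∨ (((¬v) ∧ (¬(q ∨ p))) → (q ∨ p)))


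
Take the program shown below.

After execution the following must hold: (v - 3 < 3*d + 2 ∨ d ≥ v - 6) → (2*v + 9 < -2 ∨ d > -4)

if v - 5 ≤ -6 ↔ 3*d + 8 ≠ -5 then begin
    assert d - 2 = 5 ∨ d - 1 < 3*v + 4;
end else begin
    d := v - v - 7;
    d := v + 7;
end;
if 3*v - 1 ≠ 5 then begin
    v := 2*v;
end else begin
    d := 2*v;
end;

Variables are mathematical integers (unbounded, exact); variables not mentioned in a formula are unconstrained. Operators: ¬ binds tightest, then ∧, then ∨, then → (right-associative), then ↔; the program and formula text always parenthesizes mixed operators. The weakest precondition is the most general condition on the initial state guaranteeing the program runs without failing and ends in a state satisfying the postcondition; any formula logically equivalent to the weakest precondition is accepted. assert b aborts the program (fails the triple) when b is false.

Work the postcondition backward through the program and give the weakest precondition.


Working backward. After the program, the postcondition (v - 3 < 3*d + 2 ∨ d ≥ v - 6) → (2*v + 9 < -2 ∨ d > -4) must hold; in canonical form it is (v < 3*d + 5 ∨ d ≥ v - 6) → (2*v < -11 ∨ d > -4).
Then branch requires (2*v < 3*d + 5 ∨ d ≥ 2*v - 6) → (4*v < -11 ∨ d > -4); else branch requires (5*v > -5 ∨ v ≥ -6) → (2*v < -11 ∨ 2*v > -4).
Before the if: (3*v ≠ 6 → ((2*v < 3*d + 5 ∨ d ≥ 2*v - 6) → (4*v < -11 ∨ d > -4))) ∧ ((¬(3*v ≠ 6)) → ((5*v > -5 ∨ v ≥ -6) → (2*v < -11 ∨ 2*v > -4)))
Then branch requires (d = 7 ∨ d < 3*v + 5) ∧ (3*v ≠ 6 → ((2*v < 3*d + 5 ∨ d ≥ 2*v - 6) → (4*v < -11 ∨ d > -4))) ∧ ((¬(3*v ≠ 6)) → ((5*v > -5 ∨ v ≥ -6) → (2*v < -11 ∨ 2*v > -4))); else branch requires (3*v ≠ 6 → ((v > -26 ∨ v ≤ 13) → (4*v < -11 ∨ v > -11))) ∧ ((¬(3*v ≠ 6)) → ((5*v > -5 ∨ v ≥ -6) → (2*v < -11 ∨ 2*v > -4))).
Before the if: ((v ≤ -1 ↔ 3*d ≠ -13) → ((d = 7 ∨ d < 3*v + 5) ∧ (3*v ≠ 6 → ((2*v < 3*d + 5 ∨ d ≥ 2*v - 6) → (4*v < -11 ∨ d > -4))) ∧ ((¬(3*v ≠ 6)) → ((5*v > -5 ∨ v ≥ -6) → (2*v < -11 ∨ 2*v > -4))))) ∧ ((¬(v ≤ -1 ↔ 3*d ≠ -13)) → ((3*v ≠ 6 → ((v > -26 ∨ v ≤ 13) → (4*v < -11 ∨ v > -11))) ∧ ((¬(3*v ≠ 6)) → ((5*v > -5 ∨ v ≥ -6) → (2*v < -11 ∨ 2*v > -4)))))
Answer: WP = ((v ≤ -1 ↔ 3*d ≠ -13) → ((d = 7 ∨ d < 3*v + 5) ∧ (3*v ≠ 6 → ((2*v < 3*d + 5 ∨ d ≥ 2*v - 6) → (4*v < -11 ∨ d > -4))) ∧ ((¬(3*v ≠ 6)) → ((5*v > -5 ∨ v ≥ -6) → (2*v < -11 ∨ 2*v > -4))))) ∧ ((¬(v ≤ -1 ↔ 3*d ≠ -13)) → ((3*v ≠ 6 → ((v > -26 ∨ v ≤ 13) → (4*v < -11 ∨ v > -11))) ∧ ((¬(3*v ≠ 6)) → ((5*v > -5 ∨ v ≥ -6) → (2*v < -11 ∨ 2*v > -4)))))


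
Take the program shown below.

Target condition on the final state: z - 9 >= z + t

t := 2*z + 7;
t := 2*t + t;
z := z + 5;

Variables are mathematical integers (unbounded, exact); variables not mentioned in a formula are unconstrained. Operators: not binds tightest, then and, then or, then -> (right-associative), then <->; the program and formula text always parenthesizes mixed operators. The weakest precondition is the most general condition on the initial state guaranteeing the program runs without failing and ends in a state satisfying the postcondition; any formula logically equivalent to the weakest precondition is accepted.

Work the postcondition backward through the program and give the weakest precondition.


Working backward. After the program, the postcondition z - 9 >= z + t must hold; in canonical form it is t <= -9.
Before z := z + 5: t <= -9
Before t := 2*t + t: 3*t <= -9
Before t := 2*z + 7: 6*z <= -30
Answer: WP = 6*z <= -30


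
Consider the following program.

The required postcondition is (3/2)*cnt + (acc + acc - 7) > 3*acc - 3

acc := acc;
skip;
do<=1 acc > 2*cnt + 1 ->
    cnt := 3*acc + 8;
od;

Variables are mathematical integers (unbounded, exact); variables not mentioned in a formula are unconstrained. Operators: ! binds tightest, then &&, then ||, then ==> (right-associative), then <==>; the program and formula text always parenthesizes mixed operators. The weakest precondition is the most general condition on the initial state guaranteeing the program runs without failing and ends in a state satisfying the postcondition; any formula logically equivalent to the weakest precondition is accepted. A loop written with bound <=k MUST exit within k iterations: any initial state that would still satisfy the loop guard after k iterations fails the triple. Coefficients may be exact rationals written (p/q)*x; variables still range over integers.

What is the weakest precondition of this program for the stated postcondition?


Working backward. After the program, the postcondition (3/2)*cnt + (acc + acc - 7) > 3*acc - 3 must hold; in canonical form it is (3/2)*cnt > acc + 4.
Before the loop (bound <=1), unroll the exhaustion recursion (WP_0 = exit-now case; WP_j = one more guarded iteration, up to j = 1):
  WP_0: (!(acc > 2*cnt + 1)) && (3/2)*cnt > acc + 4
  WP_1: (acc > 2*cnt + 1 ==> ((!(5*acc < -17)) && (7/2)*acc > -8)) && ((!(acc > 2*cnt + 1)) ==> (3/2)*cnt > acc + 4)
So before the loop: (acc > 2*cnt + 1 ==> ((!(5*acc < -17)) && (7/2)*acc > -8)) && ((!(acc > 2*cnt + 1)) ==> (3/2)*cnt > acc + 4)
Before skip: (acc > 2*cnt + 1 ==> ((!(5*acc < -17)) && (7/2)*acc > -8)) && ((!(acc > 2*cnt + 1)) ==> (3/2)*cnt > acc + 4)
Before acc := acc: (acc > 2*cnt + 1 ==> ((!(5*acc < -17)) && (7/2)*acc > -8)) && ((!(acc > 2*cnt + 1)) ==> (3/2)*cnt > acc + 4)
Answer: WP = (acc > 2*cnt + 1 ==> ((!(5*acc < -17)) && (7/2)*acc > -8)) && ((!(acc > 2*cnt + 1)) ==> (3/2)*cnt > acc + 4)


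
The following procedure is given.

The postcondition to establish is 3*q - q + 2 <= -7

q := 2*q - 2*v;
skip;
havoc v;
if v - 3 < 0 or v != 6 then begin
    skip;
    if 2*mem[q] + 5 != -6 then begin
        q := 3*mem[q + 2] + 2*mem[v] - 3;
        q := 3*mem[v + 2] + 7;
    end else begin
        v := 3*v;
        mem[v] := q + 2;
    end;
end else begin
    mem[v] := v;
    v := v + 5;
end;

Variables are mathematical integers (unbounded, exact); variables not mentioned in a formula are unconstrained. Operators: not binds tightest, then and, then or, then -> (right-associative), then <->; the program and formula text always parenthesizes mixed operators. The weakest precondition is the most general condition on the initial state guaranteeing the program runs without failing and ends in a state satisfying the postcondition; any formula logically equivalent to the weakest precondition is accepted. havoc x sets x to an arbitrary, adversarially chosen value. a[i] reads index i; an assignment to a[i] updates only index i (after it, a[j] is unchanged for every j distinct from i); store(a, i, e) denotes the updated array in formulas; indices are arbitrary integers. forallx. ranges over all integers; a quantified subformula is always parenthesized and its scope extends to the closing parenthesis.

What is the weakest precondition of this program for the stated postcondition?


Working backward. After the program, the postcondition 3*q - q + 2 <= -7 must hold; in canonical form it is 2*q <= -9.
Then branch requires (2*mem[q] != -11 -> 6*mem[v + 2] <= -23) and ((not (2*mem[q] != -11)) -> 2*q <= -9); else branch requires 2*q <= -9.
Before the if: ((v < 3 or v != 6) -> ((2*mem[q] != -11 -> 6*mem[v + 2] <= -23) and ((not (2*mem[q] != -11)) -> 2*q <= -9))) and ((not (v < 3 or v != 6)) -> 2*q <= -9)
Before havoc v: forall v_1. (((v_1 < 3 or v_1 != 6) -> ((2*mem[q] != -11 -> 6*mem[v_1 + 2] <= -23) and ((not (2*mem[q] != -11)) -> 2*q <= -9))) and ((not (v_1 < 3 or v_1 != 6)) -> 2*q <= -9))
Before skip: forall v_1. (((v_1 < 3 or v_1 != 6) -> ((2*mem[q] != -11 -> 6*mem[v_1 + 2] <= -23) and ((not (2*mem[q] != -11)) -> 2*q <= -9))) and ((not (v_1 < 3 or v_1 != 6)) -> 2*q <= -9))
Before q := 2*q - 2*v: forall v_1. (((v_1 < 3 or v_1 != 6) -> ((2*mem[2*q - 2*v] != -11 -> 6*mem[v_1 + 2] <= -23) and ((not (2*mem[2*q - 2*v] != -11)) -> 4*q <= 4*v - 9))) and ((not (v_1 < 3 or v_1 != 6)) -> 4*q <= 4*v - 9))
Answer: WP = forall v_1. (((v_1 < 3 or v_1 != 6) -> ((2*mem[2*q - 2*v] != -11 -> 6*mem[v_1 + 2] <= -23) and ((not (2*mem[2*q - 2*v] != -11)) -> 4*q <= 4*v - 9))) and ((not (v_1 < 3 or v_1 != 6)) -> 4*q <= 4*v - 9))


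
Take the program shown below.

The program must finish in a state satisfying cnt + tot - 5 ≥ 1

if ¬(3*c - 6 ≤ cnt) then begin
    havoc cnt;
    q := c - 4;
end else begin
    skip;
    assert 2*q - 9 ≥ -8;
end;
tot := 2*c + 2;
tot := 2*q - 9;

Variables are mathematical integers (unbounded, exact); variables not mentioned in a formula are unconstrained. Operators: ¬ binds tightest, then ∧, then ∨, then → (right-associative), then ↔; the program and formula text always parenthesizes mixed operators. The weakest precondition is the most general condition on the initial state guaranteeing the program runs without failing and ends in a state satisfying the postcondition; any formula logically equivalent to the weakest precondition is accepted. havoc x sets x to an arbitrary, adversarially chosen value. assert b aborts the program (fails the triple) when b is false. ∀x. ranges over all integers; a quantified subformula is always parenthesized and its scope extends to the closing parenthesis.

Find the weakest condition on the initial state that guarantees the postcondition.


Working backward. After the program, the postcondition cnt + tot - 5 ≥ 1 must hold; in canonical form it is cnt + tot ≥ 6.
Before tot := 2*q - 9: cnt + 2*q ≥ 15
Before tot := 2*c + 2: cnt + 2*q ≥ 15
Then branch requires ∀cnt_1. 2*c + cnt_1 ≥ 23; else branch requires 2*q ≥ 1 ∧ cnt + 2*q ≥ 15.
Before the if: ((¬(3*c ≤ cnt + 6)) → (∀cnt_1. 2*c + cnt_1 ≥ 23)) ∧ (3*c ≤ cnt + 6 → (2*q ≥ 1 ∧ cnt + 2*q ≥ 15))
Answer: WP = ((¬(3*c ≤ cnt + 6)) → (∀cnt_1. 2*c + cnt_1 ≥ 23)) ∧ (3*c ≤ cnt + 6 → (2*q ≥ 1 ∧ cnt + 2*q ≥ 15))


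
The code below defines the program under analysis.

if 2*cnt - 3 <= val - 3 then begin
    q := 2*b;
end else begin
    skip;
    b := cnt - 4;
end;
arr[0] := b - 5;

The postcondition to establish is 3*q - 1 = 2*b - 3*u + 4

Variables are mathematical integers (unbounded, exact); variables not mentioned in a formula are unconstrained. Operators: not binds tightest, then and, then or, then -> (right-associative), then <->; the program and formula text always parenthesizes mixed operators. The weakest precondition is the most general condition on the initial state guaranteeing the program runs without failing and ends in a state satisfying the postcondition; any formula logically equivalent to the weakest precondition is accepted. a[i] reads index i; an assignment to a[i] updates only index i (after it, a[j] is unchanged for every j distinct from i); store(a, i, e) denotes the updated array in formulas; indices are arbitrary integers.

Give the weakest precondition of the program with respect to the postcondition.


Working backward. After the program, the postcondition 3*q - 1 = 2*b - 3*u + 4 must hold; in canonical form it is 3*q + 3*u = 2*b + 5.
Before arr[0] := b - 5: 3*q + 3*u = 2*b + 5
Then branch requires 4*b + 3*u = 5; else branch requires 3*q + 3*u = 2*cnt - 3.
Before the if: (2*cnt <= val -> 4*b + 3*u = 5) and ((not (2*cnt <= val)) -> 3*q + 3*u = 2*cnt - 3)
Answer: WP = (2*cnt <= val -> 4*b + 3*u = 5) and ((not (2*cnt <= val)) -> 3*q + 3*u = 2*cnt - 3)


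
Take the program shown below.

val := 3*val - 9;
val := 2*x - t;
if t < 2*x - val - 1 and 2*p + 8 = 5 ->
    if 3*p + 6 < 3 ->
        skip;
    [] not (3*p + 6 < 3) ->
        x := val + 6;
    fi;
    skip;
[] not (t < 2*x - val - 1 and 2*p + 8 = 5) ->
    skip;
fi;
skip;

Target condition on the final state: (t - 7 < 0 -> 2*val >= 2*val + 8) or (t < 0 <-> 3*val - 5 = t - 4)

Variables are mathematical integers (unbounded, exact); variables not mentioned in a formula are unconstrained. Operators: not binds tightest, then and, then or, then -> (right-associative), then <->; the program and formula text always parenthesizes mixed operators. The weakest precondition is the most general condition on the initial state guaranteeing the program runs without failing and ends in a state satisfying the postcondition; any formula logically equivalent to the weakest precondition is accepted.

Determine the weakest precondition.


Working backward. After the program, the postcondition (t - 7 < 0 -> 2*val >= 2*val + 8) or (t < 0 <-> 3*val - 5 = t - 4) must hold; in canonical form it is (not (t < 7)) or (t < 0 <-> 3*val = t + 1).
Before skip: (not (t < 7)) or (t < 0 <-> 3*val = t + 1)
Then branch requires (3*p < -3 -> ((not (t < 7)) or (t < 0 <-> 3*val = t + 1))) and ((not (3*p < -3)) -> ((not (t < 7)) or (t < 0 <-> 3*val = t + 1))); else branch requires (not (t < 7)) or (t < 0 <-> 3*val = t + 1).
Before the if: ((t + val < 2*x - 1 and 2*p = -3) -> ((3*p < -3 -> ((not (t < 7)) or (t < 0 <-> 3*val = t + 1))) and ((not (3*p < -3)) -> ((not (t < 7)) or (t < 0 <-> 3*val = t + 1))))) and ((not (t + val < 2*x - 1 and 2*p = -3)) -> ((not (t < 7)) or (t < 0 <-> 3*val = t + 1)))
Before val := 2*x - t: (not (t < 7)) or (t < 0 <-> 6*x = 4*t + 1)
Before val := 3*val - 9: (not (t < 7)) or (t < 0 <-> 6*x = 4*t + 1)
Answer: WP = (not (t < 7)) or (t < 0 <-> 6*x = 4*t + 1)


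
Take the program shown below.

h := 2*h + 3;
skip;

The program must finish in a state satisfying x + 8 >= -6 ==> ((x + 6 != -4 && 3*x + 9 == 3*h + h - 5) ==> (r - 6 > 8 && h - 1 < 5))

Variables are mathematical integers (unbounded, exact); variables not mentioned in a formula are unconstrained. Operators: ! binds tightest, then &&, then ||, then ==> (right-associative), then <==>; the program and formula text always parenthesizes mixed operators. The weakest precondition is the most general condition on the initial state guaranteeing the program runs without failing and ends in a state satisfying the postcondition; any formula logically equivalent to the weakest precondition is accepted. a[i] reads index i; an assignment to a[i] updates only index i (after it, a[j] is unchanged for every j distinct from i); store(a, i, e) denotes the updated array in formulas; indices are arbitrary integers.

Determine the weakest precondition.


Working backward. After the program, the postcondition x + 8 >= -6 ==> ((x + 6 != -4 && 3*x + 9 == 3*h + h - 5) ==> (r - 6 > 8 && h - 1 < 5)) must hold; in canonical form it is x >= -14 ==> ((x != -10 && 3*x == 4*h - 14) ==> (r > 14 && h < 6)).
Before skip: x >= -14 ==> ((x != -10 && 3*x == 4*h - 14) ==> (r > 14 && h < 6))
Before h := 2*h + 3: x >= -14 ==> ((x != -10 && 3*x == 8*h - 2) ==> (r > 14 && 2*h < 3))
Answer: WP = x >= -14 ==> ((x != -10 && 3*x == 8*h - 2) ==> (r > 14 && 2*h < 3))


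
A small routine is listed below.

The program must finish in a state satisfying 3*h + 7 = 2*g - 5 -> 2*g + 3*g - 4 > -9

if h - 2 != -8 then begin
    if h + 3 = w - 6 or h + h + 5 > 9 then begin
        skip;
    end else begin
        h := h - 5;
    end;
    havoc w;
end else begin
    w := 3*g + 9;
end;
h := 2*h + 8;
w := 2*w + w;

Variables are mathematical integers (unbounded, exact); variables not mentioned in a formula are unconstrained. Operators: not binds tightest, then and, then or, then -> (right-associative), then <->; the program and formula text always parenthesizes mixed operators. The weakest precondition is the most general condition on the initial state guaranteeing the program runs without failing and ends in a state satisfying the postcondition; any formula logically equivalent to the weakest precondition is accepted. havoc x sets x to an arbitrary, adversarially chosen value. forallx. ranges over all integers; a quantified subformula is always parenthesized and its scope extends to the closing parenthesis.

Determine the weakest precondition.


Working backward. After the program, the postcondition 3*h + 7 = 2*g - 5 -> 2*g + 3*g - 4 > -9 must hold; in canonical form it is 3*h = 2*g - 12 -> 5*g > -5.
Before w := 2*w + w: 3*h = 2*g - 12 -> 5*g > -5
Before h := 2*h + 8: 6*h = 2*g - 36 -> 5*g > -5
Then branch requires ((h = w - 9 or 2*h > 4) -> (6*h = 2*g - 36 -> 5*g > -5)) and ((not (h = w - 9 or 2*h > 4)) -> (6*h = 2*g - 6 -> 5*g > -5)); else branch requires 6*h = 2*g - 36 -> 5*g > -5.
Before the if: (h != -6 -> (((h = w - 9 or 2*h > 4) -> (6*h = 2*g - 36 -> 5*g > -5)) and ((not (h = w - 9 or 2*h > 4)) -> (6*h = 2*g - 6 -> 5*g > -5)))) and ((not (h != -6)) -> (6*h = 2*g - 36 -> 5*g > -5))
Answer: WP = (h != -6 -> (((h = w - 9 or 2*h > 4) -> (6*h = 2*g - 36 -> 5*g > -5)) and ((not (h = w - 9 or 2*h > 4)) -> (6*h = 2*g - 6 -> 5*g > -5)))) and ((not (h != -6)) -> (6*h = 2*g - 36 -> 5*g > -5))


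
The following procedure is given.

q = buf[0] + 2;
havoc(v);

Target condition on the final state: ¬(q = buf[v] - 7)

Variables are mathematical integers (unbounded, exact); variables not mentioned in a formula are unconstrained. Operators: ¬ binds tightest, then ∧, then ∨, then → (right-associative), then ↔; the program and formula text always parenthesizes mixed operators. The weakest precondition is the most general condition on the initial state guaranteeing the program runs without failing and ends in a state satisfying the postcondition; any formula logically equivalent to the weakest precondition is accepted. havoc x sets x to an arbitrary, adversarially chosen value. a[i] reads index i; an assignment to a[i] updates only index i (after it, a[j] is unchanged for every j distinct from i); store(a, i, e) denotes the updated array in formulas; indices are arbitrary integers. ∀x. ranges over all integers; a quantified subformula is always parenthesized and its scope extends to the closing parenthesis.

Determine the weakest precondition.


Working backward. After the program, ¬(q = buf[v] - 7) must hold.
Before havoc v: ∀v_1. (¬(q = buf[v_1] - 7))
Before q := buf[0] + 2: ∀v_1. (¬(buf[0] = buf[v_1] - 9))
Answer: WP = ∀v_1. (¬(buf[0] = buf[v_1] - 9))


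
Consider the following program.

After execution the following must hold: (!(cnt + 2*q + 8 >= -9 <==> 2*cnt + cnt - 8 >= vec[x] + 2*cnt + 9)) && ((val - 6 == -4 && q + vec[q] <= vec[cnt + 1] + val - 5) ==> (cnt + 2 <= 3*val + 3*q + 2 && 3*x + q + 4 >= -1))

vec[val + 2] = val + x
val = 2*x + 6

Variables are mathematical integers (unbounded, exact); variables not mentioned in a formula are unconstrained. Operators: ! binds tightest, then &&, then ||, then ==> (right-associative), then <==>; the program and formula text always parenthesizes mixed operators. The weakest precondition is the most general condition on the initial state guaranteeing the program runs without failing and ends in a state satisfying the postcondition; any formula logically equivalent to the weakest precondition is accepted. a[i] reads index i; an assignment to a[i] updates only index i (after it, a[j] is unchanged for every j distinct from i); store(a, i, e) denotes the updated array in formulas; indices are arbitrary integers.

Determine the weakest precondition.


Working backward. After the program, the postcondition (!(cnt + 2*q + 8 >= -9 <==> 2*cnt + cnt - 8 >= vec[x] + 2*cnt + 9)) && ((val - 6 == -4 && q + vec[q] <= vec[cnt + 1] + val - 5) ==> (cnt + 2 <= 3*val + 3*q + 2 && 3*x + q + 4 >= -1)) must hold; in canonical form it is (!(cnt + 2*q >= -17 <==> cnt >= vec[x] + 17)) && ((val == 2 && vec[q] + q <= vec[cnt + 1] + val - 5) ==> (cnt <= 3*q + 3*val && q + 3*x >= -5)).
Before val := 2*x + 6: (!(cnt + 2*q >= -17 <==> cnt >= vec[x] + 17)) && ((2*x == -4 && vec[q] + q <= vec[cnt + 1] + 2*x + 1) ==> (cnt <= 3*q + 6*x + 18 && q + 3*x >= -5))
Before vec[val + 2] := val + x: (!(cnt + 2*q >= -17 <==> cnt >= store(vec, val + 2, val + x)[x] + 17)) && ((2*x == -4 && store(vec, val + 2, val + x)[q] + q <= store(vec, val + 2, val + x)[cnt + 1] + 2*x + 1) ==> (cnt <= 3*q + 6*x + 18 && q + 3*x >= -5))
Answer: WP = (!(cnt + 2*q >= -17 <==> cnt >= store(vec, val + 2, val + x)[x] + 17)) && ((2*x == -4 && store(vec, val + 2, val + x)[q] + q <= store(vec, val + 2, val + x)[cnt + 1] + 2*x + 1) ==> (cnt <= 3*q + 6*x + 18 && q + 3*x >= -5))


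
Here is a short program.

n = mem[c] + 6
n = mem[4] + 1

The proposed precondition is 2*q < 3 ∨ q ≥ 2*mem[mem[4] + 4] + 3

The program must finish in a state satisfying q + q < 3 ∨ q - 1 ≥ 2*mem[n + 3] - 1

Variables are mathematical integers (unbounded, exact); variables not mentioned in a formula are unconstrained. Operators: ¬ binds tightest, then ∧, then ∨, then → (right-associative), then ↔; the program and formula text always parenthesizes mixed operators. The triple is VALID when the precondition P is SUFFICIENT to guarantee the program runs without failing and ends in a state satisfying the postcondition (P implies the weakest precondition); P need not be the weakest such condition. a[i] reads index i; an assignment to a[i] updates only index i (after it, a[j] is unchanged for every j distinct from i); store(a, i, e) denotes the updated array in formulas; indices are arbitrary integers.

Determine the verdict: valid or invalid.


Working backward. After the program, the postcondition q + q < 3 ∨ q - 1 ≥ 2*mem[n + 3] - 1 must hold; in canonical form it is 2*q < 3 ∨ q ≥ 2*mem[n + 3].
Before n := mem[4] + 1: 2*q < 3 ∨ q ≥ 2*mem[mem[4] + 4]
Before n := mem[c] + 6: 2*q < 3 ∨ q ≥ 2*mem[mem[4] + 4]
The weakest precondition is 2*q < 3 ∨ q ≥ 2*mem[mem[4] + 4].
Check whether 2*q < 3 ∨ q ≥ 2*mem[mem[4] + 4] + 3 implies it.
Every state satisfying the precondition satisfies the weakest precondition: the implication holds.
Answer: valid


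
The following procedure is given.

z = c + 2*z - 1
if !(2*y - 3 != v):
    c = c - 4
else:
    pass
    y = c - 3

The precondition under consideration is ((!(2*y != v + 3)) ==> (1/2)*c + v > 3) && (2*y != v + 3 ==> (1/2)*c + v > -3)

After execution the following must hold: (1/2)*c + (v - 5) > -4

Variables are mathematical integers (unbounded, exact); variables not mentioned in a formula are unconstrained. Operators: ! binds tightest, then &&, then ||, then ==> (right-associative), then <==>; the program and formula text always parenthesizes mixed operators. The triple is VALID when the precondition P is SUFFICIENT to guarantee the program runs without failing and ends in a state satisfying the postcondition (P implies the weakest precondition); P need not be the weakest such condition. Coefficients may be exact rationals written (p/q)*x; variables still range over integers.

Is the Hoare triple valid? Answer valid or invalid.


Working backward. After the program, the postcondition (1/2)*c + (v - 5) > -4 must hold; in canonical form it is (1/2)*c + v > 1.
Then branch requires (1/2)*c + v > 3; else branch requires (1/2)*c + v > 1.
Before the if: ((!(2*y != v + 3)) ==> (1/2)*c + v > 3) && (2*y != v + 3 ==> (1/2)*c + v > 1)
Before z := c + 2*z - 1: ((!(2*y != v + 3)) ==> (1/2)*c + v > 3) && (2*y != v + 3 ==> (1/2)*c + v > 1)
The weakest precondition is ((!(2*y != v + 3)) ==> (1/2)*c + v > 3) && (2*y != v + 3 ==> (1/2)*c + v > 1).
Check whether ((!(2*y != v + 3)) ==> (1/2)*c + v > 3) && (2*y != v + 3 ==> (1/2)*c + v > -3) implies it.
Countermodel: at the initial state c = -1, v = -2, y = 0, the precondition holds but the weakest precondition fails.
Answer: invalid


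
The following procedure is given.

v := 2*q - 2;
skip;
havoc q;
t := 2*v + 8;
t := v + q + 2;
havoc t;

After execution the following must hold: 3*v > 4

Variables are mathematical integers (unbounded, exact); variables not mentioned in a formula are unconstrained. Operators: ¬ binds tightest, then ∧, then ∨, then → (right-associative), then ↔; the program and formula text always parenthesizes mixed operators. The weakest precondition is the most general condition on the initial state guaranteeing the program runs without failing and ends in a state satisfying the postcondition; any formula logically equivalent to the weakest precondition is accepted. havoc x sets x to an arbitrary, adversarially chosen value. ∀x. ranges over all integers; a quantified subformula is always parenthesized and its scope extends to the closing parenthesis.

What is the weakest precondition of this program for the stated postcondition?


Working backward. After the program, 3*v > 4 must hold.
Before havoc t: 3*v > 4
Before t := v + q + 2: 3*v > 4
Before t := 2*v + 8: 3*v > 4
Before havoc q: 3*v > 4
Before skip: 3*v > 4
Before v := 2*q - 2: 6*q > 10
Answer: WP = 6*q > 10


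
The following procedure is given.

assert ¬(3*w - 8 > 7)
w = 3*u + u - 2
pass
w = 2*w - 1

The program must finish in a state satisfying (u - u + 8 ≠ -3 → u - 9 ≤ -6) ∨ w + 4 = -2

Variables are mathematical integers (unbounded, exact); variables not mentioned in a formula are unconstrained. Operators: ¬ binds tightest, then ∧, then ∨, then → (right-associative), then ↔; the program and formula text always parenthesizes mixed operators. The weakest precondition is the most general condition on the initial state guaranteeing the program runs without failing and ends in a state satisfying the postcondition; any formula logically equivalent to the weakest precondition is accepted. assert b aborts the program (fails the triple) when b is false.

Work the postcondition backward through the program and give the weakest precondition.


Working backward. After the program, the postcondition (u - u + 8 ≠ -3 → u - 9 ≤ -6) ∨ w + 4 = -2 must hold; in canonical form it is u ≤ 3 ∨ w = -6.
Before w := 2*w - 1: u ≤ 3 ∨ 2*w = -5
Before skip: u ≤ 3 ∨ 2*w = -5
Before w := 3*u + u - 2: u ≤ 3 ∨ 8*u = -1
Before assert ¬(3*w - 8 > 7): (¬(3*w > 15)) ∧ (u ≤ 3 ∨ 8*u = -1)
Answer: WP = (¬(3*w > 15)) ∧ (u ≤ 3 ∨ 8*u = -1)


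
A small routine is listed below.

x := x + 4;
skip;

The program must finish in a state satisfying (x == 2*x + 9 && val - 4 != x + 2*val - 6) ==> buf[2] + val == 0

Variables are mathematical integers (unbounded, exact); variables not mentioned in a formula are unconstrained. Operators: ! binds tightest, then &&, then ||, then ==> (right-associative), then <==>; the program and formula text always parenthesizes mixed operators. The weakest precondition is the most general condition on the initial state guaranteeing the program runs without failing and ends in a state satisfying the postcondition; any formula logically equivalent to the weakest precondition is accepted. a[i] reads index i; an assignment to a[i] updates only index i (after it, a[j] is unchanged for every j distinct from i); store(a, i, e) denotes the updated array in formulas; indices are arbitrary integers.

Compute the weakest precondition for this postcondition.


Working backward. After the program, the postcondition (x == 2*x + 9 && val - 4 != x + 2*val - 6) ==> buf[2] + val == 0 must hold; in canonical form it is (x == -9 && val + x != 2) ==> buf[2] + val == 0.
Before skip: (x == -9 && val + x != 2) ==> buf[2] + val == 0
Before x := x + 4: (x == -13 && val + x != -2) ==> buf[2] + val == 0
Answer: WP = (x == -13 && val + x != -2) ==> buf[2] + val == 0


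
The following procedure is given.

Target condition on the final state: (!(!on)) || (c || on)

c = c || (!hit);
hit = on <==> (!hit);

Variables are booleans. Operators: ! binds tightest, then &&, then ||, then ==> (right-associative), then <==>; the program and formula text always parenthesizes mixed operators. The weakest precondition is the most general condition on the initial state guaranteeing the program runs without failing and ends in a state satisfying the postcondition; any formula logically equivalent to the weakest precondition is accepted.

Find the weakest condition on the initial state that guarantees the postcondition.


Working backward. After the program, the postcondition (!(!on)) || (c || on) must hold; in canonical form it is on || c.
Before hit := on <==> (!hit): on || c
Before c := c || (!hit): on || c || (!hit)
Answer: WP = on || c || (!hit)


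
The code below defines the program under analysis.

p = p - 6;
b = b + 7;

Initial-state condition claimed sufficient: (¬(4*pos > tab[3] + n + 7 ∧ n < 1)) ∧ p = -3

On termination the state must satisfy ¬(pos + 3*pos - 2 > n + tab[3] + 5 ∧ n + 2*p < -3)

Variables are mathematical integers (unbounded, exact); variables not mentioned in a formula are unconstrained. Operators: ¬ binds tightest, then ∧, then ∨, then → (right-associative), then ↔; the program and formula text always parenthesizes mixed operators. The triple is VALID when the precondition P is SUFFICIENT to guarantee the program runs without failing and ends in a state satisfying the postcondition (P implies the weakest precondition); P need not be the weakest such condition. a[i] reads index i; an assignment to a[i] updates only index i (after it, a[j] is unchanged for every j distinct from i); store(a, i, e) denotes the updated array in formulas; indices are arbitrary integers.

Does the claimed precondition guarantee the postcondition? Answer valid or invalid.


Working backward. After the program, the postcondition ¬(pos + 3*pos - 2 > n + tab[3] + 5 ∧ n + 2*p < -3) must hold; in canonical form it is ¬(4*pos > tab[3] + n + 7 ∧ n + 2*p < -3).
Before b := b + 7: ¬(4*pos > tab[3] + n + 7 ∧ n + 2*p < -3)
Before p := p - 6: ¬(4*pos > tab[3] + n + 7 ∧ n + 2*p < 9)
The weakest precondition is ¬(4*pos > tab[3] + n + 7 ∧ n + 2*p < 9).
Check whether (¬(4*pos > tab[3] + n + 7 ∧ n < 1)) ∧ p = -3 implies it.
Countermodel: at the initial state n = 1, p = -3, pos = 0, tab = {[3] = -9, elsewhere -9}, the precondition holds but the weakest precondition fails.
Answer: invalid


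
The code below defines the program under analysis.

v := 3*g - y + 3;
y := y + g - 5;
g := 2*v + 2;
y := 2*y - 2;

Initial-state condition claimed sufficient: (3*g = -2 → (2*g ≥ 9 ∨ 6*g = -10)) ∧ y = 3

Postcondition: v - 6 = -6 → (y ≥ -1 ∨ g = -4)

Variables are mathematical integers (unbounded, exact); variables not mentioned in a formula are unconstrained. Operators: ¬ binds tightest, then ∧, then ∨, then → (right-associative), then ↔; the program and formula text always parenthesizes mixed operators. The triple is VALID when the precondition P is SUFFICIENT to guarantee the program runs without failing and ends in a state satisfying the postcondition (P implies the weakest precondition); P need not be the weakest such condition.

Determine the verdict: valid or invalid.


Working backward. After the program, the postcondition v - 6 = -6 → (y ≥ -1 ∨ g = -4) must hold; in canonical form it is v = 0 → (y ≥ -1 ∨ g = -4).
Before y := 2*y - 2: v = 0 → (2*y ≥ 1 ∨ g = -4)
Before g := 2*v + 2: v = 0 → (2*y ≥ 1 ∨ 2*v = -6)
Before y := y + g - 5: v = 0 → (2*g + 2*y ≥ 11 ∨ 2*v = -6)
Before v := 3*g - y + 3: 3*g = y - 3 → (2*g + 2*y ≥ 11 ∨ 6*g = 2*y - 12)
The weakest precondition is 3*g = y - 3 → (2*g + 2*y ≥ 11 ∨ 6*g = 2*y - 12).
Check whether (3*g = -2 → (2*g ≥ 9 ∨ 6*g = -10)) ∧ y = 3 implies it.
Countermodel: at the initial state g = 0, y = 3, the precondition holds but the weakest precondition fails.
Answer: invalid


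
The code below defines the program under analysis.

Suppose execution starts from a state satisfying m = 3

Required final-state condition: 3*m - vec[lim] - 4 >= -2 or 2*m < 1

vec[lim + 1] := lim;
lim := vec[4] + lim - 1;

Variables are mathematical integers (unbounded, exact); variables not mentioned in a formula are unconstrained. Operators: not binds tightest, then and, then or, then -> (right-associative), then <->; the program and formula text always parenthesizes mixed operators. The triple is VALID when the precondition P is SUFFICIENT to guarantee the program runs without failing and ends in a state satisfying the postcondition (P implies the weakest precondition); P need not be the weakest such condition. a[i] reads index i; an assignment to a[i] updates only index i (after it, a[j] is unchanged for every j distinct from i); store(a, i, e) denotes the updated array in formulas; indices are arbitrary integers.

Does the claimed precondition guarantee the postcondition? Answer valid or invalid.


Working backward. After the program, the postcondition 3*m - vec[lim] - 4 >= -2 or 2*m < 1 must hold; in canonical form it is 3*m >= vec[lim] + 2 or 2*m < 1.
Before lim := vec[4] + lim - 1: 3*m >= vec[vec[4] + lim - 1] + 2 or 2*m < 1
Before vec[lim + 1] := lim: 3*m >= store(vec, lim + 1, lim)[store(vec, lim + 1, lim)[4] + lim - 1] + 2 or 2*m < 1
The weakest precondition is 3*m >= store(vec, lim + 1, lim)[store(vec, lim + 1, lim)[4] + lim - 1] + 2 or 2*m < 1.
Check whether m = 3 implies it.
Countermodel: at the initial state lim = 7044, m = 3, vec = {[4] = 3, [7045] = 2, [7046] = 8, elsewhere 2}, the precondition holds but the weakest precondition fails.
Answer: invalid


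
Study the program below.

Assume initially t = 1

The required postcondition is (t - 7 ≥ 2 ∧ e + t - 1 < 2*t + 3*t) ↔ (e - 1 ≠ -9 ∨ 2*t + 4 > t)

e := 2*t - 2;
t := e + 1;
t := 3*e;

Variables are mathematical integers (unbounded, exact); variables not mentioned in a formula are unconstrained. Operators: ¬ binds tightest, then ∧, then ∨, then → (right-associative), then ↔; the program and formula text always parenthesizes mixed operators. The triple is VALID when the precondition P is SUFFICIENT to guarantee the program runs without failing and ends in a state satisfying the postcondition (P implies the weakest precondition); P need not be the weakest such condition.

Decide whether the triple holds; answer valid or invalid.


Working backward. After the program, the postcondition (t - 7 ≥ 2 ∧ e + t - 1 < 2*t + 3*t) ↔ (e - 1 ≠ -9 ∨ 2*t + 4 > t) must hold; in canonical form it is (t ≥ 9 ∧ e < 4*t + 1) ↔ (e ≠ -8 ∨ t > -4).
Before t := 3*e: (3*e ≥ 9 ∧ 11*e > -1) ↔ (e ≠ -8 ∨ 3*e > -4)
Before t := e + 1: (3*e ≥ 9 ∧ 11*e > -1) ↔ (e ≠ -8 ∨ 3*e > -4)
Before e := 2*t - 2: (6*t ≥ 15 ∧ 22*t > 21) ↔ (2*t ≠ -6 ∨ 6*t > 2)
The weakest precondition is (6*t ≥ 15 ∧ 22*t > 21) ↔ (2*t ≠ -6 ∨ 6*t > 2).
Check whether t = 1 implies it.
Countermodel: at the initial state t = 1, the precondition holds but the weakest precondition fails.
Answer: invalid
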